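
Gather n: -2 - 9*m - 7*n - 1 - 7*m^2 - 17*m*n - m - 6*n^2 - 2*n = -7*m^2 - 10*m - 6*n^2 + n*(-17*m - 9) - 3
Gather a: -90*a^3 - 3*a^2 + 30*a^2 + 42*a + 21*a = -90*a^3 + 27*a^2 + 63*a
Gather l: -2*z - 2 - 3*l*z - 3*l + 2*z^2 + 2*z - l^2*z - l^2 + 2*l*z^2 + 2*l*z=l^2*(-z - 1) + l*(2*z^2 - z - 3) + 2*z^2 - 2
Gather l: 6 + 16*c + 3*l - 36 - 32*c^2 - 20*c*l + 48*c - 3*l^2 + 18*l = -32*c^2 + 64*c - 3*l^2 + l*(21 - 20*c) - 30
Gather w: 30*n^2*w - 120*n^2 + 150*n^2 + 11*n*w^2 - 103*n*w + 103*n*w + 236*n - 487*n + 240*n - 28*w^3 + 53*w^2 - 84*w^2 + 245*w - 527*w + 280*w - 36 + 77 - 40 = 30*n^2 - 11*n - 28*w^3 + w^2*(11*n - 31) + w*(30*n^2 - 2) + 1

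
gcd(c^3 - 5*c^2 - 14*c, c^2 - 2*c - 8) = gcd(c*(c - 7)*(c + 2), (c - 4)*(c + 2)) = c + 2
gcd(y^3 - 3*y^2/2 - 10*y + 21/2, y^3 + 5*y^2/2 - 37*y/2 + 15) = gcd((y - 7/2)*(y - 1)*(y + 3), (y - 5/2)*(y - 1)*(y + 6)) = y - 1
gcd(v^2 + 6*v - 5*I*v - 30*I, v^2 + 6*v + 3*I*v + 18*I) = v + 6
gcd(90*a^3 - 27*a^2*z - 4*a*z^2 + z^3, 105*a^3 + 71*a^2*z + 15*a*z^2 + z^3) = 5*a + z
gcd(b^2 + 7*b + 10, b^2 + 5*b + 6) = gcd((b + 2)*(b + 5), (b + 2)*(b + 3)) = b + 2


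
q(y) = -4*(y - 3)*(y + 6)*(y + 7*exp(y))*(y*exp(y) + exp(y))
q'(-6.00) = 2.67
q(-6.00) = 0.00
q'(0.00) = 1500.00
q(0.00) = 504.00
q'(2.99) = -396171.47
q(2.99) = 4056.97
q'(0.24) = 2667.16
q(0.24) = 992.41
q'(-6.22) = 2.10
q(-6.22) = -0.52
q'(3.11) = -675804.44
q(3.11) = -59121.33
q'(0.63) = 6277.16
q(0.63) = 2649.43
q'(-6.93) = 0.73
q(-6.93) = -1.48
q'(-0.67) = 212.34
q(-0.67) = 38.47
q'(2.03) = 55877.96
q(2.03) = 39770.17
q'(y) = -4*(y - 3)*(y + 6)*(y + 7*exp(y))*(y*exp(y) + 2*exp(y)) - 4*(y - 3)*(y + 6)*(y*exp(y) + exp(y))*(7*exp(y) + 1) - 4*(y - 3)*(y + 7*exp(y))*(y*exp(y) + exp(y)) - 4*(y + 6)*(y + 7*exp(y))*(y*exp(y) + exp(y))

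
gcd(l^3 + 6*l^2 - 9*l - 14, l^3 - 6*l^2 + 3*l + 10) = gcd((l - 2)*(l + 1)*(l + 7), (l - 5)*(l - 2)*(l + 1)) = l^2 - l - 2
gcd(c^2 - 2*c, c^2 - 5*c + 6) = c - 2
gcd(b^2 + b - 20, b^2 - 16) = b - 4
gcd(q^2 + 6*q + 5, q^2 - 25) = q + 5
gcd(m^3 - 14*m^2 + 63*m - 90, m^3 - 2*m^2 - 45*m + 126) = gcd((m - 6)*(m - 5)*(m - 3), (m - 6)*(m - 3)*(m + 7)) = m^2 - 9*m + 18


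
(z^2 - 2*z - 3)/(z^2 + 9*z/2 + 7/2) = 2*(z - 3)/(2*z + 7)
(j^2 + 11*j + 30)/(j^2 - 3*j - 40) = (j + 6)/(j - 8)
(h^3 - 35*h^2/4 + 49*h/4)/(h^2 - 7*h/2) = (4*h^2 - 35*h + 49)/(2*(2*h - 7))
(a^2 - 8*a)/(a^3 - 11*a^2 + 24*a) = 1/(a - 3)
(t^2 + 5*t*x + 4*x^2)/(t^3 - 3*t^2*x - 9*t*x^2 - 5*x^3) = (-t - 4*x)/(-t^2 + 4*t*x + 5*x^2)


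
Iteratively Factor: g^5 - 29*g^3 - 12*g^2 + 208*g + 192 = (g + 1)*(g^4 - g^3 - 28*g^2 + 16*g + 192) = (g - 4)*(g + 1)*(g^3 + 3*g^2 - 16*g - 48) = (g - 4)^2*(g + 1)*(g^2 + 7*g + 12) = (g - 4)^2*(g + 1)*(g + 4)*(g + 3)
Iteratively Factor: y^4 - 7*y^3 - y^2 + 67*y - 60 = (y - 1)*(y^3 - 6*y^2 - 7*y + 60) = (y - 4)*(y - 1)*(y^2 - 2*y - 15) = (y - 5)*(y - 4)*(y - 1)*(y + 3)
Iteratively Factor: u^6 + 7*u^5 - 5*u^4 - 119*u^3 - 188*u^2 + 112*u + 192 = (u + 1)*(u^5 + 6*u^4 - 11*u^3 - 108*u^2 - 80*u + 192) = (u - 1)*(u + 1)*(u^4 + 7*u^3 - 4*u^2 - 112*u - 192) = (u - 4)*(u - 1)*(u + 1)*(u^3 + 11*u^2 + 40*u + 48) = (u - 4)*(u - 1)*(u + 1)*(u + 4)*(u^2 + 7*u + 12) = (u - 4)*(u - 1)*(u + 1)*(u + 4)^2*(u + 3)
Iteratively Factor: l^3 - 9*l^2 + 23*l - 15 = (l - 3)*(l^2 - 6*l + 5) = (l - 3)*(l - 1)*(l - 5)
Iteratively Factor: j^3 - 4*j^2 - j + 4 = (j + 1)*(j^2 - 5*j + 4) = (j - 4)*(j + 1)*(j - 1)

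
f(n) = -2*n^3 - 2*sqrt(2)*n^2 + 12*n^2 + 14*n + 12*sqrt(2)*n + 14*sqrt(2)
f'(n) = -6*n^2 - 4*sqrt(2)*n + 24*n + 14 + 12*sqrt(2)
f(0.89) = 53.22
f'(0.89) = 42.54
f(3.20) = 147.29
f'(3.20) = 28.23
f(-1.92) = 8.30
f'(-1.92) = -26.37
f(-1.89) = 7.53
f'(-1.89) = -25.13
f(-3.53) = 112.73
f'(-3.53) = -108.55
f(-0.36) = 9.93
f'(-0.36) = 23.59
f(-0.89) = 0.91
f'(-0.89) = 9.89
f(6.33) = 76.07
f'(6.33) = -93.33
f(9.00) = -416.57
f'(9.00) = -289.94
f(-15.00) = 8368.84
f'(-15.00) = -1594.18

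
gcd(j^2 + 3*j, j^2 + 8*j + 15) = j + 3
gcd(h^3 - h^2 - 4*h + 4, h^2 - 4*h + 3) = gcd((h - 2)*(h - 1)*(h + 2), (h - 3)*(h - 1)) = h - 1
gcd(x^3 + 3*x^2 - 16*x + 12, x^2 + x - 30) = x + 6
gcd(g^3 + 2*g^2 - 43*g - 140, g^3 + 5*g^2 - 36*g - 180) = g + 5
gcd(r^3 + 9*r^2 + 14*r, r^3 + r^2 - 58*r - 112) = r^2 + 9*r + 14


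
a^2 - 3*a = a*(a - 3)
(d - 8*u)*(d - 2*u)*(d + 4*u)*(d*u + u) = d^4*u - 6*d^3*u^2 + d^3*u - 24*d^2*u^3 - 6*d^2*u^2 + 64*d*u^4 - 24*d*u^3 + 64*u^4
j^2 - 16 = (j - 4)*(j + 4)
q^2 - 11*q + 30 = (q - 6)*(q - 5)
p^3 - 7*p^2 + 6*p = p*(p - 6)*(p - 1)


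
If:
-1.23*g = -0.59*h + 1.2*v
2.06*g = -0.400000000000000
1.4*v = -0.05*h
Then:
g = -0.19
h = -0.38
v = 0.01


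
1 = 1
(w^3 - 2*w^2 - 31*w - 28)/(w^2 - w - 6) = (-w^3 + 2*w^2 + 31*w + 28)/(-w^2 + w + 6)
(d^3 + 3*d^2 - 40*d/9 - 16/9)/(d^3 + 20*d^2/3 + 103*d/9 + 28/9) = (3*d - 4)/(3*d + 7)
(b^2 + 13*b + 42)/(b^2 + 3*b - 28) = (b + 6)/(b - 4)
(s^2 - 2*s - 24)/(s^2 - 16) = (s - 6)/(s - 4)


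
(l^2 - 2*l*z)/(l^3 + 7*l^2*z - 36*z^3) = l/(l^2 + 9*l*z + 18*z^2)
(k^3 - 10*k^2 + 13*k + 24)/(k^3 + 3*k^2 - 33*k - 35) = (k^2 - 11*k + 24)/(k^2 + 2*k - 35)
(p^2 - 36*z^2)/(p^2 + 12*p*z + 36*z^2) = (p - 6*z)/(p + 6*z)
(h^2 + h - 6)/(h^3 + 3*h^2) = (h - 2)/h^2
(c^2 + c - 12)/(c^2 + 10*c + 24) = (c - 3)/(c + 6)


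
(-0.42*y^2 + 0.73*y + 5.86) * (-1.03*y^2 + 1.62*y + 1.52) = 0.4326*y^4 - 1.4323*y^3 - 5.4916*y^2 + 10.6028*y + 8.9072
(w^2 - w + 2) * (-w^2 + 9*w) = -w^4 + 10*w^3 - 11*w^2 + 18*w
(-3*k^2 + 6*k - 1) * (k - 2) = -3*k^3 + 12*k^2 - 13*k + 2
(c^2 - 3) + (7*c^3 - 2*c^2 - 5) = 7*c^3 - c^2 - 8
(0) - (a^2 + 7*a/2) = -a^2 - 7*a/2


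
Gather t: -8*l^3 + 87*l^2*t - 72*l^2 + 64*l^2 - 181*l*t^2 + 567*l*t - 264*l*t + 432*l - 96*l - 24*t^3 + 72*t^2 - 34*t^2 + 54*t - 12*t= -8*l^3 - 8*l^2 + 336*l - 24*t^3 + t^2*(38 - 181*l) + t*(87*l^2 + 303*l + 42)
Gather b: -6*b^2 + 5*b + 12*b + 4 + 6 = -6*b^2 + 17*b + 10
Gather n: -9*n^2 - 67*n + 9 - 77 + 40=-9*n^2 - 67*n - 28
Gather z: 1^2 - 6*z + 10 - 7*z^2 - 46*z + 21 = -7*z^2 - 52*z + 32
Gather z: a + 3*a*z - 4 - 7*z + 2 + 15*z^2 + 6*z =a + 15*z^2 + z*(3*a - 1) - 2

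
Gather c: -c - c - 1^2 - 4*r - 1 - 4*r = -2*c - 8*r - 2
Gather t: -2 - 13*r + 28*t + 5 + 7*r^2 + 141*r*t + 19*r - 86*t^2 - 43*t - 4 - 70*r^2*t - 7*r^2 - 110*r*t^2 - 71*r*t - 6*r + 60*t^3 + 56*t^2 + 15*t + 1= 60*t^3 + t^2*(-110*r - 30) + t*(-70*r^2 + 70*r)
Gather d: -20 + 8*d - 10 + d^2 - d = d^2 + 7*d - 30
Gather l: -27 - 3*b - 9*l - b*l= -3*b + l*(-b - 9) - 27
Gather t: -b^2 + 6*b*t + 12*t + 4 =-b^2 + t*(6*b + 12) + 4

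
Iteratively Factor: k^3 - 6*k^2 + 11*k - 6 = (k - 3)*(k^2 - 3*k + 2) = (k - 3)*(k - 2)*(k - 1)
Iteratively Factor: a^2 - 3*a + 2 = (a - 1)*(a - 2)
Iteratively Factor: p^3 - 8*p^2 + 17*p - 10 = (p - 5)*(p^2 - 3*p + 2) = (p - 5)*(p - 1)*(p - 2)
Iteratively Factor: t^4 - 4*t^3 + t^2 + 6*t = (t)*(t^3 - 4*t^2 + t + 6) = t*(t + 1)*(t^2 - 5*t + 6) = t*(t - 2)*(t + 1)*(t - 3)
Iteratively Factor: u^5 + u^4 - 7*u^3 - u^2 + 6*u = (u)*(u^4 + u^3 - 7*u^2 - u + 6) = u*(u + 3)*(u^3 - 2*u^2 - u + 2) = u*(u - 2)*(u + 3)*(u^2 - 1) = u*(u - 2)*(u - 1)*(u + 3)*(u + 1)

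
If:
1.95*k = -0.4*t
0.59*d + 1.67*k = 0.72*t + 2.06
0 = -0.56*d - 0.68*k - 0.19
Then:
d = -0.95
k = 0.51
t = -2.47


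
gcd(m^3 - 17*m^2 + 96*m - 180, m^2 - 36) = m - 6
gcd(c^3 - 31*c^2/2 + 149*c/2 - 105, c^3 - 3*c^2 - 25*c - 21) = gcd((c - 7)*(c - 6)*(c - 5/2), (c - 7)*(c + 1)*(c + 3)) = c - 7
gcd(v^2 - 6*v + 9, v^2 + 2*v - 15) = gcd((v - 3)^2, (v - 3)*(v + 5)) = v - 3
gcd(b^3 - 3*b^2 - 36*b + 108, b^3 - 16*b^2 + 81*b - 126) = b^2 - 9*b + 18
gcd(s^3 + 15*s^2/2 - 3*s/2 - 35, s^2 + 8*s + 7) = s + 7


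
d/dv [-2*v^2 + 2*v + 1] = 2 - 4*v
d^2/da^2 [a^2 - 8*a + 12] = 2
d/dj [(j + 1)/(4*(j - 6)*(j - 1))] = (-j^2 - 2*j + 13)/(4*(j^4 - 14*j^3 + 61*j^2 - 84*j + 36))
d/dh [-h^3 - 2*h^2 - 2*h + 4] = -3*h^2 - 4*h - 2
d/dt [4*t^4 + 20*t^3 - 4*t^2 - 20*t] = 16*t^3 + 60*t^2 - 8*t - 20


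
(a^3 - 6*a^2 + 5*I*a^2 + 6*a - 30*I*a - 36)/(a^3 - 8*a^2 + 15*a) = (a^3 + a^2*(-6 + 5*I) + 6*a*(1 - 5*I) - 36)/(a*(a^2 - 8*a + 15))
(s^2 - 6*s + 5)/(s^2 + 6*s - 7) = (s - 5)/(s + 7)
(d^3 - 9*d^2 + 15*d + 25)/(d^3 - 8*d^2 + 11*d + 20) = (d - 5)/(d - 4)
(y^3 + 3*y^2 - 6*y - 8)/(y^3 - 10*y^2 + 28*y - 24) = (y^2 + 5*y + 4)/(y^2 - 8*y + 12)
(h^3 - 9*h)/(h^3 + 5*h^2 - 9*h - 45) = h/(h + 5)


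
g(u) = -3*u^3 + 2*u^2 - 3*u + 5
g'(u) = -9*u^2 + 4*u - 3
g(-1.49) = 23.83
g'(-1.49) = -28.94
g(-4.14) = 264.57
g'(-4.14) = -173.82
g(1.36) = -2.93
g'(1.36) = -14.21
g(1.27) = -1.73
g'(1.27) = -12.44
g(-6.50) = 932.88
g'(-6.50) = -409.25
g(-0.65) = 8.62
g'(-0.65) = -9.40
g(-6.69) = 1012.84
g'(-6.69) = -432.56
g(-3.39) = 155.03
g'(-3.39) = -119.99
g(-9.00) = 2381.00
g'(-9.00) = -768.00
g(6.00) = -589.00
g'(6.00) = -303.00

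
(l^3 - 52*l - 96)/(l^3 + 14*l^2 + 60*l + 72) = (l - 8)/(l + 6)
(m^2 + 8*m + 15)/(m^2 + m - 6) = (m + 5)/(m - 2)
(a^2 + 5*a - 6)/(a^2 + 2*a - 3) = (a + 6)/(a + 3)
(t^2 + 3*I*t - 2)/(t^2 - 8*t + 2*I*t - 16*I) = (t + I)/(t - 8)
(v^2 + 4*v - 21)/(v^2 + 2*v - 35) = (v - 3)/(v - 5)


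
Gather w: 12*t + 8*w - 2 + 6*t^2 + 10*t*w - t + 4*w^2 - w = 6*t^2 + 11*t + 4*w^2 + w*(10*t + 7) - 2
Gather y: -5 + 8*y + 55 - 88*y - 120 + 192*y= 112*y - 70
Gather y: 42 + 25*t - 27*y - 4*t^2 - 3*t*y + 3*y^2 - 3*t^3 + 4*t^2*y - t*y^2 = -3*t^3 - 4*t^2 + 25*t + y^2*(3 - t) + y*(4*t^2 - 3*t - 27) + 42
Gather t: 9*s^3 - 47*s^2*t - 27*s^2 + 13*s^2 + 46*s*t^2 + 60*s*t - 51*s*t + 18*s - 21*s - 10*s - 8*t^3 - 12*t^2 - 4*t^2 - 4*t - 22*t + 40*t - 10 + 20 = 9*s^3 - 14*s^2 - 13*s - 8*t^3 + t^2*(46*s - 16) + t*(-47*s^2 + 9*s + 14) + 10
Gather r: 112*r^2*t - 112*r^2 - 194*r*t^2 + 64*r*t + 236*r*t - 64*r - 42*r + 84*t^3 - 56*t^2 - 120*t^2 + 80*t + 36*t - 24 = r^2*(112*t - 112) + r*(-194*t^2 + 300*t - 106) + 84*t^3 - 176*t^2 + 116*t - 24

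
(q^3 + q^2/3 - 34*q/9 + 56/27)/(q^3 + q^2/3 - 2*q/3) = (q^2 + q - 28/9)/(q*(q + 1))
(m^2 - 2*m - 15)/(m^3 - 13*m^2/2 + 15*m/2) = 2*(m + 3)/(m*(2*m - 3))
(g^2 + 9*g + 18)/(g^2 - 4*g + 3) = (g^2 + 9*g + 18)/(g^2 - 4*g + 3)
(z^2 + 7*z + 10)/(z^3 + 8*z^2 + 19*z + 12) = (z^2 + 7*z + 10)/(z^3 + 8*z^2 + 19*z + 12)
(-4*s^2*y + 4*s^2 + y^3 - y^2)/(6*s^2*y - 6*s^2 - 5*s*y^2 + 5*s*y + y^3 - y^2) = (2*s + y)/(-3*s + y)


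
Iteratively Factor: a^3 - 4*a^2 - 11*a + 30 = (a - 2)*(a^2 - 2*a - 15) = (a - 5)*(a - 2)*(a + 3)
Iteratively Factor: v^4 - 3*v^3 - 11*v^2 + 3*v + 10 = (v + 2)*(v^3 - 5*v^2 - v + 5) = (v - 5)*(v + 2)*(v^2 - 1) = (v - 5)*(v - 1)*(v + 2)*(v + 1)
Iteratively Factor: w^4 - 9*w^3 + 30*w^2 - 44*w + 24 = (w - 2)*(w^3 - 7*w^2 + 16*w - 12) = (w - 2)^2*(w^2 - 5*w + 6) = (w - 3)*(w - 2)^2*(w - 2)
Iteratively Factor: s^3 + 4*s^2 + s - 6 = (s - 1)*(s^2 + 5*s + 6) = (s - 1)*(s + 2)*(s + 3)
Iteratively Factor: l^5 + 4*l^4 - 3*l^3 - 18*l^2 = (l - 2)*(l^4 + 6*l^3 + 9*l^2) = l*(l - 2)*(l^3 + 6*l^2 + 9*l) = l*(l - 2)*(l + 3)*(l^2 + 3*l) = l^2*(l - 2)*(l + 3)*(l + 3)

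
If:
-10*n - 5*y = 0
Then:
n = -y/2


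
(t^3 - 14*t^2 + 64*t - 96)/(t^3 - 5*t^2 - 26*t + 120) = (t - 4)/(t + 5)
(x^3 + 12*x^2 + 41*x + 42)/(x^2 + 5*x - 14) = (x^2 + 5*x + 6)/(x - 2)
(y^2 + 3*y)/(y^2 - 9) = y/(y - 3)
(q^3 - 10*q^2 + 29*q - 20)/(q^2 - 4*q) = q - 6 + 5/q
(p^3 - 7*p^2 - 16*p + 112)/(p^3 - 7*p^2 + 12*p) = (p^2 - 3*p - 28)/(p*(p - 3))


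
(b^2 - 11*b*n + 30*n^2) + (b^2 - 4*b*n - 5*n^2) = 2*b^2 - 15*b*n + 25*n^2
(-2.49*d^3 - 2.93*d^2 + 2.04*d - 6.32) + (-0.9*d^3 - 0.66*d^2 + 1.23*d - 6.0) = -3.39*d^3 - 3.59*d^2 + 3.27*d - 12.32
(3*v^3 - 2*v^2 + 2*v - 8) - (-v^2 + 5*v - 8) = 3*v^3 - v^2 - 3*v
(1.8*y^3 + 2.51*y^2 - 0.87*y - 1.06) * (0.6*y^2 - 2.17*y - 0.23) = 1.08*y^5 - 2.4*y^4 - 6.3827*y^3 + 0.6746*y^2 + 2.5003*y + 0.2438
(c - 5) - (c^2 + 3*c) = -c^2 - 2*c - 5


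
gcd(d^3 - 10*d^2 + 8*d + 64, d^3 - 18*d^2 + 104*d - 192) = d^2 - 12*d + 32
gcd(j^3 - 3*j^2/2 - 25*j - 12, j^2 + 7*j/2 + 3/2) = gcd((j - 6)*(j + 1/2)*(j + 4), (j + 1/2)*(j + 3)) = j + 1/2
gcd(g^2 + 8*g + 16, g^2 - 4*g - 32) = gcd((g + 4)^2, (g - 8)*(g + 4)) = g + 4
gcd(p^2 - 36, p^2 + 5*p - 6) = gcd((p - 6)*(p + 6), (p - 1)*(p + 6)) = p + 6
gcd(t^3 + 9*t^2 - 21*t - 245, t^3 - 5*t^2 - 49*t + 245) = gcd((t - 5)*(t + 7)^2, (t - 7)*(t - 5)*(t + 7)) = t^2 + 2*t - 35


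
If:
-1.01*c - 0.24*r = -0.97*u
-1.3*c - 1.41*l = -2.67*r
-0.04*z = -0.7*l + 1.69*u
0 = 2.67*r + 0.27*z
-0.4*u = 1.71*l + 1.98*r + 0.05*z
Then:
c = 0.00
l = 0.00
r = 0.00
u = 0.00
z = 0.00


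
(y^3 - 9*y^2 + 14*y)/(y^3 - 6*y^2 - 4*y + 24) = y*(y - 7)/(y^2 - 4*y - 12)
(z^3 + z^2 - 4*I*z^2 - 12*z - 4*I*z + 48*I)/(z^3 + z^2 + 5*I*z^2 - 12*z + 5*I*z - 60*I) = (z - 4*I)/(z + 5*I)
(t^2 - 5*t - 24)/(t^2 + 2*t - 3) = (t - 8)/(t - 1)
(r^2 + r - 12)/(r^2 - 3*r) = (r + 4)/r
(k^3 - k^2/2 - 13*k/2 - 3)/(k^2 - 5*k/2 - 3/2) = k + 2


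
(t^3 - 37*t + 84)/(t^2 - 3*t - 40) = (-t^3 + 37*t - 84)/(-t^2 + 3*t + 40)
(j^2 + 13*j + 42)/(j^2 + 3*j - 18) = (j + 7)/(j - 3)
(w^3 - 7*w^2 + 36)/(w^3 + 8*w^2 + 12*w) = (w^2 - 9*w + 18)/(w*(w + 6))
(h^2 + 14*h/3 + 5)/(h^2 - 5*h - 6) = (h^2 + 14*h/3 + 5)/(h^2 - 5*h - 6)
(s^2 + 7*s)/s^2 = (s + 7)/s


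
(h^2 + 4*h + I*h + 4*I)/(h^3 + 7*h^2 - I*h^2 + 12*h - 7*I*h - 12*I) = (h + I)/(h^2 + h*(3 - I) - 3*I)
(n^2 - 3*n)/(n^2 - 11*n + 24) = n/(n - 8)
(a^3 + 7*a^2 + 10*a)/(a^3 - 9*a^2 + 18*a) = (a^2 + 7*a + 10)/(a^2 - 9*a + 18)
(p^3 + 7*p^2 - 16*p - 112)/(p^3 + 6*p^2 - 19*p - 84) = (p + 4)/(p + 3)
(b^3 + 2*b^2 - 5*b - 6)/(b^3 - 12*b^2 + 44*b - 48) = (b^2 + 4*b + 3)/(b^2 - 10*b + 24)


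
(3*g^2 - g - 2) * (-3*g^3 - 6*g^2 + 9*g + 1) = -9*g^5 - 15*g^4 + 39*g^3 + 6*g^2 - 19*g - 2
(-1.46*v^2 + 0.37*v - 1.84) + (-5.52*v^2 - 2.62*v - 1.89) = -6.98*v^2 - 2.25*v - 3.73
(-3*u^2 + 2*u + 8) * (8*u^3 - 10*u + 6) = -24*u^5 + 16*u^4 + 94*u^3 - 38*u^2 - 68*u + 48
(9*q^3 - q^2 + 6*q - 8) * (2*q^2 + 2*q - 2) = 18*q^5 + 16*q^4 - 8*q^3 - 2*q^2 - 28*q + 16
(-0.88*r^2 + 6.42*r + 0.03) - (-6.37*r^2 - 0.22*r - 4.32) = 5.49*r^2 + 6.64*r + 4.35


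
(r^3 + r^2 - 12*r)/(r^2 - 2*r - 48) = r*(-r^2 - r + 12)/(-r^2 + 2*r + 48)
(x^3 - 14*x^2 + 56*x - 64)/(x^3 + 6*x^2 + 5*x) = (x^3 - 14*x^2 + 56*x - 64)/(x*(x^2 + 6*x + 5))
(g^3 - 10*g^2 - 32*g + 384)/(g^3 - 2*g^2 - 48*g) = (g - 8)/g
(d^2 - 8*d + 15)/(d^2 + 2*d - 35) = (d - 3)/(d + 7)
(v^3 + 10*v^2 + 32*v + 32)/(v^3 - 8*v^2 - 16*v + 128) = (v^2 + 6*v + 8)/(v^2 - 12*v + 32)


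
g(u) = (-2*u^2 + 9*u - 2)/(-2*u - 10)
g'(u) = (9 - 4*u)/(-2*u - 10) + 2*(-2*u^2 + 9*u - 2)/(-2*u - 10)^2 = (u^2 + 10*u - 47/2)/(u^2 + 10*u + 25)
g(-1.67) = 3.39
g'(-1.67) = -3.37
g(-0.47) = 0.74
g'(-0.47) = -1.36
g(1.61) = -0.55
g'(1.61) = -0.11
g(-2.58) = 7.96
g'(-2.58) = -7.28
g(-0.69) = 1.06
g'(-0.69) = -1.61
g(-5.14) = -361.07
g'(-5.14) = -2473.49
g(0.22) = 0.01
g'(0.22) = -0.78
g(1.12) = -0.46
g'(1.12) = -0.29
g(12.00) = 5.35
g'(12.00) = 0.83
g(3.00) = -0.44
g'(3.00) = 0.24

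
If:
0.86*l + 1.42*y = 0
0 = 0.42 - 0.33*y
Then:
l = -2.10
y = 1.27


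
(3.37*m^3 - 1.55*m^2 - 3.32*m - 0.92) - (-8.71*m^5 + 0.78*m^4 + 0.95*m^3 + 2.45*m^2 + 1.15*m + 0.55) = 8.71*m^5 - 0.78*m^4 + 2.42*m^3 - 4.0*m^2 - 4.47*m - 1.47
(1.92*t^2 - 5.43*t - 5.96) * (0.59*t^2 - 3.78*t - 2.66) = 1.1328*t^4 - 10.4613*t^3 + 11.9018*t^2 + 36.9726*t + 15.8536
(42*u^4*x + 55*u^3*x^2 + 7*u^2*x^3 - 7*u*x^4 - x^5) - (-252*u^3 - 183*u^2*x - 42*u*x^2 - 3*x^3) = 42*u^4*x + 55*u^3*x^2 + 252*u^3 + 7*u^2*x^3 + 183*u^2*x - 7*u*x^4 + 42*u*x^2 - x^5 + 3*x^3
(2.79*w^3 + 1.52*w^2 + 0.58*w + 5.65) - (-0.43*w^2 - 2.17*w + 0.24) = 2.79*w^3 + 1.95*w^2 + 2.75*w + 5.41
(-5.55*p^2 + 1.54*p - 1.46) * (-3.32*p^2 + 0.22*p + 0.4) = 18.426*p^4 - 6.3338*p^3 + 2.966*p^2 + 0.2948*p - 0.584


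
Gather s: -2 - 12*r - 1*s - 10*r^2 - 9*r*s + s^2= -10*r^2 - 12*r + s^2 + s*(-9*r - 1) - 2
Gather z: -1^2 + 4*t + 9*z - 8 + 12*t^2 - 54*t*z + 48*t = 12*t^2 + 52*t + z*(9 - 54*t) - 9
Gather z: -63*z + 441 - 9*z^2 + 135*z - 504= -9*z^2 + 72*z - 63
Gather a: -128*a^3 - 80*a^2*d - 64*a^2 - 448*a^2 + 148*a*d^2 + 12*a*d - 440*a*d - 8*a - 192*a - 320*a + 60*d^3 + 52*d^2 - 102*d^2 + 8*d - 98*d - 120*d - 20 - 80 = -128*a^3 + a^2*(-80*d - 512) + a*(148*d^2 - 428*d - 520) + 60*d^3 - 50*d^2 - 210*d - 100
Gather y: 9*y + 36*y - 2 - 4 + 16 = 45*y + 10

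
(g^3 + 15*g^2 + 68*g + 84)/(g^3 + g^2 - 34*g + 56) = (g^2 + 8*g + 12)/(g^2 - 6*g + 8)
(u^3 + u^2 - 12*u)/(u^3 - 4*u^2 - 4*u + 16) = u*(u^2 + u - 12)/(u^3 - 4*u^2 - 4*u + 16)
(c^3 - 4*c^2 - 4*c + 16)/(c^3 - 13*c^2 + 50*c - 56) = (c + 2)/(c - 7)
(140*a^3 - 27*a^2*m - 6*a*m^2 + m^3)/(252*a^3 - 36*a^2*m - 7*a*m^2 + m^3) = (20*a^2 - a*m - m^2)/(36*a^2 - m^2)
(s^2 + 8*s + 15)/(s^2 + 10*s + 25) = (s + 3)/(s + 5)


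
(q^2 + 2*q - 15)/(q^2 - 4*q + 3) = (q + 5)/(q - 1)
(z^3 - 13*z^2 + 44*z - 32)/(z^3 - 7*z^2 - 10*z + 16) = (z - 4)/(z + 2)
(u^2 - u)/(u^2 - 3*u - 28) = u*(1 - u)/(-u^2 + 3*u + 28)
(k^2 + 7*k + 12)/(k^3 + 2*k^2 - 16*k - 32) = (k + 3)/(k^2 - 2*k - 8)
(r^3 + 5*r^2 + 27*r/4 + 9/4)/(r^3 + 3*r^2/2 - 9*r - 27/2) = (r + 1/2)/(r - 3)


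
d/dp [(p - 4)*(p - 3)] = 2*p - 7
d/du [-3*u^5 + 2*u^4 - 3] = u^3*(8 - 15*u)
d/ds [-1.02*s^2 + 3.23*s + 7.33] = 3.23 - 2.04*s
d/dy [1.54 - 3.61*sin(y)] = -3.61*cos(y)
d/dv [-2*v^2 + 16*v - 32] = 16 - 4*v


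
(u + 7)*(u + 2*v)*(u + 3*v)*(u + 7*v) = u^4 + 12*u^3*v + 7*u^3 + 41*u^2*v^2 + 84*u^2*v + 42*u*v^3 + 287*u*v^2 + 294*v^3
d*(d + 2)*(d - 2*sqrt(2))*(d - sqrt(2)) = d^4 - 3*sqrt(2)*d^3 + 2*d^3 - 6*sqrt(2)*d^2 + 4*d^2 + 8*d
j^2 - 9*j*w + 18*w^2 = (j - 6*w)*(j - 3*w)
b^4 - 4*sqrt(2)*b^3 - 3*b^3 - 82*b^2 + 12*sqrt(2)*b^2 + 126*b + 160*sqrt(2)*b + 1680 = (b - 8)*(b + 5)*(b - 7*sqrt(2))*(b + 3*sqrt(2))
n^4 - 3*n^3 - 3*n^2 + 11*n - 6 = (n - 3)*(n - 1)^2*(n + 2)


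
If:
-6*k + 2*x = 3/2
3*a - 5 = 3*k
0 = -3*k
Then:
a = 5/3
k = 0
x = 3/4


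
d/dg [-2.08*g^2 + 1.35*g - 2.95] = 1.35 - 4.16*g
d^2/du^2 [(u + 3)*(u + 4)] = 2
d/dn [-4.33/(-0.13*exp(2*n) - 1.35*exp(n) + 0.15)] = (-1.1258*exp(n) - 5.8455)*exp(n)/(0.13*exp(2*n) + 1.35*exp(n) - 0.15)^2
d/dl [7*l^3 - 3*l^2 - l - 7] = 21*l^2 - 6*l - 1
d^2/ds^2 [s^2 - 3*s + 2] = 2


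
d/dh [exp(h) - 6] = exp(h)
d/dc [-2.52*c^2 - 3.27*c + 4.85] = -5.04*c - 3.27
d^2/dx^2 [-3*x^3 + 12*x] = -18*x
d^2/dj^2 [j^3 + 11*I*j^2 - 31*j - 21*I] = 6*j + 22*I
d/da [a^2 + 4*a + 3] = 2*a + 4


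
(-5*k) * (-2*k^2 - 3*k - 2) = 10*k^3 + 15*k^2 + 10*k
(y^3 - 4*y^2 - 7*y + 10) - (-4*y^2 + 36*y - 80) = y^3 - 43*y + 90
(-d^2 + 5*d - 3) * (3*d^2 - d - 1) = -3*d^4 + 16*d^3 - 13*d^2 - 2*d + 3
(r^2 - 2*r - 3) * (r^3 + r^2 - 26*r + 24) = r^5 - r^4 - 31*r^3 + 73*r^2 + 30*r - 72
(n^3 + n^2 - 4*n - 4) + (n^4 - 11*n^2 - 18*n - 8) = n^4 + n^3 - 10*n^2 - 22*n - 12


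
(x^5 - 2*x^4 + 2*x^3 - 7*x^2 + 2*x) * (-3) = -3*x^5 + 6*x^4 - 6*x^3 + 21*x^2 - 6*x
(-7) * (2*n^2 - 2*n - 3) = -14*n^2 + 14*n + 21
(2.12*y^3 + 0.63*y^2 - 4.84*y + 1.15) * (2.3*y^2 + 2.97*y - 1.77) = 4.876*y^5 + 7.7454*y^4 - 13.0133*y^3 - 12.8449*y^2 + 11.9823*y - 2.0355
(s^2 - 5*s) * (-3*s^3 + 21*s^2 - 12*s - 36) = -3*s^5 + 36*s^4 - 117*s^3 + 24*s^2 + 180*s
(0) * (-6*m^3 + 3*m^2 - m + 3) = 0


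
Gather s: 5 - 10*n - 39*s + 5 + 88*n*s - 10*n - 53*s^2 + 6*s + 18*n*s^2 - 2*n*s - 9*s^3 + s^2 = -20*n - 9*s^3 + s^2*(18*n - 52) + s*(86*n - 33) + 10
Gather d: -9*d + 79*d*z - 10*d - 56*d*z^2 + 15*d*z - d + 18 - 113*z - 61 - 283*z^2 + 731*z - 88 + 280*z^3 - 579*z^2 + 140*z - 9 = d*(-56*z^2 + 94*z - 20) + 280*z^3 - 862*z^2 + 758*z - 140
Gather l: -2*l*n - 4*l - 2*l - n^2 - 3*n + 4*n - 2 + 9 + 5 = l*(-2*n - 6) - n^2 + n + 12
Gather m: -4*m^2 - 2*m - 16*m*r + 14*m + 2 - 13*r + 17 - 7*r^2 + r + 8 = -4*m^2 + m*(12 - 16*r) - 7*r^2 - 12*r + 27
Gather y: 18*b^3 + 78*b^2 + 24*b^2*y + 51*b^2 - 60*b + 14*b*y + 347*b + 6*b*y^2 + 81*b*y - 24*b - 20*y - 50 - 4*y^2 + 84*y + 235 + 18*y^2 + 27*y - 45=18*b^3 + 129*b^2 + 263*b + y^2*(6*b + 14) + y*(24*b^2 + 95*b + 91) + 140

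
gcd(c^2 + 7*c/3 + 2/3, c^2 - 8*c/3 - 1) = c + 1/3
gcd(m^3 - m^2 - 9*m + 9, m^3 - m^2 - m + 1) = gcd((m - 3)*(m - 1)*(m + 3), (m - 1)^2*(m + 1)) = m - 1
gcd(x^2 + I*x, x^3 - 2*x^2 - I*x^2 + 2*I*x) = x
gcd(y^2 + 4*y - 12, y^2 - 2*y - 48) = y + 6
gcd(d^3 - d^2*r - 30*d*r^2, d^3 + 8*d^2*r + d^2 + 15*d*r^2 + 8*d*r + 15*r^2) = d + 5*r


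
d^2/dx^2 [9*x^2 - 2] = 18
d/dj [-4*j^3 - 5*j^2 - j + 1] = -12*j^2 - 10*j - 1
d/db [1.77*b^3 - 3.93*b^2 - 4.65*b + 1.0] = 5.31*b^2 - 7.86*b - 4.65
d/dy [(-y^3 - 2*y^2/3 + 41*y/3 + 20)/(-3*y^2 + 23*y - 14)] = (9*y^4 - 138*y^3 + 203*y^2 + 416*y - 1954)/(3*(9*y^4 - 138*y^3 + 613*y^2 - 644*y + 196))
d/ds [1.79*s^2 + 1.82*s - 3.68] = 3.58*s + 1.82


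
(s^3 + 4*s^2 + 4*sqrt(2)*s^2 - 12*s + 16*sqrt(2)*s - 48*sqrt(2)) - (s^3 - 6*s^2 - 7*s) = 4*sqrt(2)*s^2 + 10*s^2 - 5*s + 16*sqrt(2)*s - 48*sqrt(2)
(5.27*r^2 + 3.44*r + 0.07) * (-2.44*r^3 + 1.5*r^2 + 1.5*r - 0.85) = -12.8588*r^5 - 0.4886*r^4 + 12.8942*r^3 + 0.785500000000001*r^2 - 2.819*r - 0.0595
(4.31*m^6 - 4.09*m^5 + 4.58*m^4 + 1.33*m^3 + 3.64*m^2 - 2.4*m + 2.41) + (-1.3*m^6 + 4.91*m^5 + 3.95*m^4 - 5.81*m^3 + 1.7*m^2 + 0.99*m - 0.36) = 3.01*m^6 + 0.82*m^5 + 8.53*m^4 - 4.48*m^3 + 5.34*m^2 - 1.41*m + 2.05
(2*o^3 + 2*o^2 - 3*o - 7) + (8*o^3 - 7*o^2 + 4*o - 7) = 10*o^3 - 5*o^2 + o - 14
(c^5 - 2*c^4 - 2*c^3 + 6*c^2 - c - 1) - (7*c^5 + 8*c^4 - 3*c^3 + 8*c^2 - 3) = -6*c^5 - 10*c^4 + c^3 - 2*c^2 - c + 2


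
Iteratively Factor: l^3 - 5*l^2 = (l)*(l^2 - 5*l) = l*(l - 5)*(l)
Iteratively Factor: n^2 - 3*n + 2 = (n - 1)*(n - 2)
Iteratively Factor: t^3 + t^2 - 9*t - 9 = (t - 3)*(t^2 + 4*t + 3) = (t - 3)*(t + 3)*(t + 1)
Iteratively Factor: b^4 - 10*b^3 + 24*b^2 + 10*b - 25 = (b - 5)*(b^3 - 5*b^2 - b + 5) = (b - 5)^2*(b^2 - 1) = (b - 5)^2*(b + 1)*(b - 1)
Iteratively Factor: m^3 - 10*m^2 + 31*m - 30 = (m - 3)*(m^2 - 7*m + 10) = (m - 3)*(m - 2)*(m - 5)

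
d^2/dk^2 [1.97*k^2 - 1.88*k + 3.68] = 3.94000000000000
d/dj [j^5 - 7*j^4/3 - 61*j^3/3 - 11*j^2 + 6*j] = 5*j^4 - 28*j^3/3 - 61*j^2 - 22*j + 6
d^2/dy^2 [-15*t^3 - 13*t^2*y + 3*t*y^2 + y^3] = 6*t + 6*y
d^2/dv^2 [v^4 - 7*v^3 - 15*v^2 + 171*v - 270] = 12*v^2 - 42*v - 30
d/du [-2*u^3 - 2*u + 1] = -6*u^2 - 2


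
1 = 1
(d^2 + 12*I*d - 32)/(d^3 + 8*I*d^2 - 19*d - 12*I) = (d + 8*I)/(d^2 + 4*I*d - 3)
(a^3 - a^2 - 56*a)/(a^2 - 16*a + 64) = a*(a + 7)/(a - 8)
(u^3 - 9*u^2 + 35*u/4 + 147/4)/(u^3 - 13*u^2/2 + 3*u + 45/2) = (2*u^2 - 21*u + 49)/(2*(u^2 - 8*u + 15))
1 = 1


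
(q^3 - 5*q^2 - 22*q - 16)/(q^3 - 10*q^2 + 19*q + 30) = (q^2 - 6*q - 16)/(q^2 - 11*q + 30)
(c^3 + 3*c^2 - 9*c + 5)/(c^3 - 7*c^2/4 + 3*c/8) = 8*(c^3 + 3*c^2 - 9*c + 5)/(c*(8*c^2 - 14*c + 3))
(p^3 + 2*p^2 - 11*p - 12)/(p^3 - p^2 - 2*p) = (p^2 + p - 12)/(p*(p - 2))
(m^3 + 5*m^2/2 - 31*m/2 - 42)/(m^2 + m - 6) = (m^2 - m/2 - 14)/(m - 2)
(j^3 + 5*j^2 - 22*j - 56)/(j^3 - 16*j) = (j^2 + 9*j + 14)/(j*(j + 4))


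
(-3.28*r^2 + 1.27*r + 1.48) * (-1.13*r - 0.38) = 3.7064*r^3 - 0.1887*r^2 - 2.155*r - 0.5624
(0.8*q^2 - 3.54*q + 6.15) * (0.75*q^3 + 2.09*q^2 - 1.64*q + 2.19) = 0.6*q^5 - 0.983*q^4 - 4.0981*q^3 + 20.4111*q^2 - 17.8386*q + 13.4685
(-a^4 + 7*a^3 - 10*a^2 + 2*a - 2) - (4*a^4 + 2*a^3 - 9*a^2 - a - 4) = -5*a^4 + 5*a^3 - a^2 + 3*a + 2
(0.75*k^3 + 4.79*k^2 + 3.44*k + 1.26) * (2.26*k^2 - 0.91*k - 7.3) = 1.695*k^5 + 10.1429*k^4 - 2.0595*k^3 - 35.2498*k^2 - 26.2586*k - 9.198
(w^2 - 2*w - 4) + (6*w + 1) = w^2 + 4*w - 3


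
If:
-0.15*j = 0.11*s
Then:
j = -0.733333333333333*s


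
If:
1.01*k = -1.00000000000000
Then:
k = -0.99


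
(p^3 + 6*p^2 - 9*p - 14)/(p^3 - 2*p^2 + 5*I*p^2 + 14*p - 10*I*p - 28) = (p^2 + 8*p + 7)/(p^2 + 5*I*p + 14)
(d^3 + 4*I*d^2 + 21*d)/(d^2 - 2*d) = (d^2 + 4*I*d + 21)/(d - 2)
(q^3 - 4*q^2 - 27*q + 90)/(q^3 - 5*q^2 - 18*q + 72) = (q + 5)/(q + 4)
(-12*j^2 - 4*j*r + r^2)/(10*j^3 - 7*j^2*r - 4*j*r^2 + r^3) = (-6*j + r)/(5*j^2 - 6*j*r + r^2)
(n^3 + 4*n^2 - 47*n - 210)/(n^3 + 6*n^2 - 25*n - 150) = (n - 7)/(n - 5)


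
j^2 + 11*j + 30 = (j + 5)*(j + 6)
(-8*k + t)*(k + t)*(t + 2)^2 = -8*k^2*t^2 - 32*k^2*t - 32*k^2 - 7*k*t^3 - 28*k*t^2 - 28*k*t + t^4 + 4*t^3 + 4*t^2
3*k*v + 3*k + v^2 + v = (3*k + v)*(v + 1)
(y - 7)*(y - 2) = y^2 - 9*y + 14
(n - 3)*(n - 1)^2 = n^3 - 5*n^2 + 7*n - 3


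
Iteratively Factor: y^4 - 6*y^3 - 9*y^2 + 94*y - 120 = (y + 4)*(y^3 - 10*y^2 + 31*y - 30) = (y - 2)*(y + 4)*(y^2 - 8*y + 15) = (y - 3)*(y - 2)*(y + 4)*(y - 5)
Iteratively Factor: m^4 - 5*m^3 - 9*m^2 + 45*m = (m - 5)*(m^3 - 9*m) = (m - 5)*(m - 3)*(m^2 + 3*m) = m*(m - 5)*(m - 3)*(m + 3)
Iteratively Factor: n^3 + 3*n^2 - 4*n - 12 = (n - 2)*(n^2 + 5*n + 6) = (n - 2)*(n + 2)*(n + 3)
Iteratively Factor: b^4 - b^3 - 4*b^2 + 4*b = (b - 1)*(b^3 - 4*b) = (b - 1)*(b + 2)*(b^2 - 2*b) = (b - 2)*(b - 1)*(b + 2)*(b)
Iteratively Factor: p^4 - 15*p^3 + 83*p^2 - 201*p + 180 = (p - 5)*(p^3 - 10*p^2 + 33*p - 36) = (p - 5)*(p - 3)*(p^2 - 7*p + 12) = (p - 5)*(p - 4)*(p - 3)*(p - 3)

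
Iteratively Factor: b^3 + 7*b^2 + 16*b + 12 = (b + 2)*(b^2 + 5*b + 6) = (b + 2)*(b + 3)*(b + 2)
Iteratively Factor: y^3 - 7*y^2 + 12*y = (y - 4)*(y^2 - 3*y) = (y - 4)*(y - 3)*(y)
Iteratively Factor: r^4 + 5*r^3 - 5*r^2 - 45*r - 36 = (r - 3)*(r^3 + 8*r^2 + 19*r + 12) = (r - 3)*(r + 1)*(r^2 + 7*r + 12) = (r - 3)*(r + 1)*(r + 4)*(r + 3)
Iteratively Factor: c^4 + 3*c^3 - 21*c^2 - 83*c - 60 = (c - 5)*(c^3 + 8*c^2 + 19*c + 12) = (c - 5)*(c + 3)*(c^2 + 5*c + 4) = (c - 5)*(c + 1)*(c + 3)*(c + 4)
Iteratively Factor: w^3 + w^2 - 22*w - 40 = (w + 2)*(w^2 - w - 20) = (w + 2)*(w + 4)*(w - 5)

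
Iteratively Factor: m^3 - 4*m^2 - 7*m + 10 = (m + 2)*(m^2 - 6*m + 5) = (m - 5)*(m + 2)*(m - 1)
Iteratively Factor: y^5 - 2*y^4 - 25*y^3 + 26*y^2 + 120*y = (y - 3)*(y^4 + y^3 - 22*y^2 - 40*y) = (y - 3)*(y + 4)*(y^3 - 3*y^2 - 10*y) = (y - 5)*(y - 3)*(y + 4)*(y^2 + 2*y) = y*(y - 5)*(y - 3)*(y + 4)*(y + 2)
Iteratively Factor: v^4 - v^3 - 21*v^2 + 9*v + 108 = (v - 4)*(v^3 + 3*v^2 - 9*v - 27) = (v - 4)*(v + 3)*(v^2 - 9) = (v - 4)*(v - 3)*(v + 3)*(v + 3)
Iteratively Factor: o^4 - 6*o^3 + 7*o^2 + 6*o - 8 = (o - 4)*(o^3 - 2*o^2 - o + 2) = (o - 4)*(o - 2)*(o^2 - 1) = (o - 4)*(o - 2)*(o - 1)*(o + 1)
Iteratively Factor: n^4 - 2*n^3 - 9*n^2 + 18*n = (n - 3)*(n^3 + n^2 - 6*n) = n*(n - 3)*(n^2 + n - 6) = n*(n - 3)*(n - 2)*(n + 3)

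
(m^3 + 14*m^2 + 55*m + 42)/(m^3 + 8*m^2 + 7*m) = (m + 6)/m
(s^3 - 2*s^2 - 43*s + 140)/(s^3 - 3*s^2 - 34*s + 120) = (s + 7)/(s + 6)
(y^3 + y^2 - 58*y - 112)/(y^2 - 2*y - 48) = (y^2 + 9*y + 14)/(y + 6)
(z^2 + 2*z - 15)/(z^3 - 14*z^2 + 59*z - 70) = (z^2 + 2*z - 15)/(z^3 - 14*z^2 + 59*z - 70)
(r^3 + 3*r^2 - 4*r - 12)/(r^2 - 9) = (r^2 - 4)/(r - 3)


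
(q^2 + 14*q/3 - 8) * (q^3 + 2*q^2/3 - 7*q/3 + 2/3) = q^5 + 16*q^4/3 - 65*q^3/9 - 140*q^2/9 + 196*q/9 - 16/3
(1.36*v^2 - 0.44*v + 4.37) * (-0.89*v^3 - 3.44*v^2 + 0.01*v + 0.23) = -1.2104*v^5 - 4.2868*v^4 - 2.3621*v^3 - 14.7244*v^2 - 0.0575*v + 1.0051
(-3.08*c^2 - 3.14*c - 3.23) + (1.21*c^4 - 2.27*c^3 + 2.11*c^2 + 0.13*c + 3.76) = 1.21*c^4 - 2.27*c^3 - 0.97*c^2 - 3.01*c + 0.53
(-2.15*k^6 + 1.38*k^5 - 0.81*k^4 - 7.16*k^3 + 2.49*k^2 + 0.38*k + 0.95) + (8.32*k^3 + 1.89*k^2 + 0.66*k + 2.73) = -2.15*k^6 + 1.38*k^5 - 0.81*k^4 + 1.16*k^3 + 4.38*k^2 + 1.04*k + 3.68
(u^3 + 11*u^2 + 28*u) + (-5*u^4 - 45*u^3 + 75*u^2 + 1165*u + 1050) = -5*u^4 - 44*u^3 + 86*u^2 + 1193*u + 1050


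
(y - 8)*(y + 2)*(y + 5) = y^3 - y^2 - 46*y - 80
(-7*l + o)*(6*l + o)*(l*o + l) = -42*l^3*o - 42*l^3 - l^2*o^2 - l^2*o + l*o^3 + l*o^2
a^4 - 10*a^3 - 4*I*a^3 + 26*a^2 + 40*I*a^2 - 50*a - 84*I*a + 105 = (a - 7)*(a - 3)*(a - 5*I)*(a + I)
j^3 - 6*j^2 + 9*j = j*(j - 3)^2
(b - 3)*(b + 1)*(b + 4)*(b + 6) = b^4 + 8*b^3 + b^2 - 78*b - 72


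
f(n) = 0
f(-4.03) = 0.00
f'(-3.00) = 0.00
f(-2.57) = 0.00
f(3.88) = 0.00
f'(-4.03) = 0.00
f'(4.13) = 0.00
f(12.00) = 0.00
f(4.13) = 0.00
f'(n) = 0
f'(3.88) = 0.00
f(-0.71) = 0.00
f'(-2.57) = 0.00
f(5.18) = 0.00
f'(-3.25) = 0.00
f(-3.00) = 0.00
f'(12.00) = 0.00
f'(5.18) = 0.00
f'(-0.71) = 0.00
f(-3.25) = 0.00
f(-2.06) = 0.00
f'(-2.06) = 0.00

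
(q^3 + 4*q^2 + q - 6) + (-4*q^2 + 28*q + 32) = q^3 + 29*q + 26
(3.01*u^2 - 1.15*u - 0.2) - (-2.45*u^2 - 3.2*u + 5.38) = 5.46*u^2 + 2.05*u - 5.58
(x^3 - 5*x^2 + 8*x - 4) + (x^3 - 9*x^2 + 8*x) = 2*x^3 - 14*x^2 + 16*x - 4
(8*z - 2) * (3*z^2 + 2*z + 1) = 24*z^3 + 10*z^2 + 4*z - 2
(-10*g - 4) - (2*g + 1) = -12*g - 5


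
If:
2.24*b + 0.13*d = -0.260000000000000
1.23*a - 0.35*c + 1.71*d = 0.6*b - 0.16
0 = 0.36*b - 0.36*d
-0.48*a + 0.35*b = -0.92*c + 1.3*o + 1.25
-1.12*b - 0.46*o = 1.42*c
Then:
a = 0.07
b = -0.11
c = 0.34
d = -0.11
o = -0.78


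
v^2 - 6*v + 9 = (v - 3)^2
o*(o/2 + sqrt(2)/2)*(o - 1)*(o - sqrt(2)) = o^4/2 - o^3/2 - o^2 + o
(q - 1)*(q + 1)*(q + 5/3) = q^3 + 5*q^2/3 - q - 5/3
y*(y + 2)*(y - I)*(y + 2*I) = y^4 + 2*y^3 + I*y^3 + 2*y^2 + 2*I*y^2 + 4*y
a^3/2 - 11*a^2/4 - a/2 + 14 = (a/2 + 1)*(a - 4)*(a - 7/2)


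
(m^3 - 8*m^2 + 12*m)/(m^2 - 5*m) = (m^2 - 8*m + 12)/(m - 5)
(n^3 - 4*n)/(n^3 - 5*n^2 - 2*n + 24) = n*(n - 2)/(n^2 - 7*n + 12)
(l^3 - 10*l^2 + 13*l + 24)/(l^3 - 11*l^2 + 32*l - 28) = (l^3 - 10*l^2 + 13*l + 24)/(l^3 - 11*l^2 + 32*l - 28)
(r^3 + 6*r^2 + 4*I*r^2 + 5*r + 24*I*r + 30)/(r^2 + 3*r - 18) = (r^2 + 4*I*r + 5)/(r - 3)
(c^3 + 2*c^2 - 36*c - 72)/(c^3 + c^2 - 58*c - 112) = (c^2 - 36)/(c^2 - c - 56)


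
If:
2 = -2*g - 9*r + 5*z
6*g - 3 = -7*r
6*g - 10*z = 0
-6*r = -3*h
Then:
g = 41/61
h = -18/61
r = -9/61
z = 123/305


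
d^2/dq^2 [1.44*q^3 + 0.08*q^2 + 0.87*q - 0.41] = 8.64*q + 0.16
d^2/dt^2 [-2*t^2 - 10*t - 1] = -4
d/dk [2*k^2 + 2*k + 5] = 4*k + 2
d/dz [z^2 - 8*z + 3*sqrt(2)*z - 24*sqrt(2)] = 2*z - 8 + 3*sqrt(2)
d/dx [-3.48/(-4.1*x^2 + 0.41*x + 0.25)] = (1.4268 - 28.536*x)/(-4.1*x^2 + 0.41*x + 0.25)^2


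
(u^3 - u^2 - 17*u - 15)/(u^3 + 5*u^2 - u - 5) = (u^2 - 2*u - 15)/(u^2 + 4*u - 5)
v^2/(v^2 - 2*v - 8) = v^2/(v^2 - 2*v - 8)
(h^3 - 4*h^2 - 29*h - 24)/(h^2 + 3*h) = h - 7 - 8/h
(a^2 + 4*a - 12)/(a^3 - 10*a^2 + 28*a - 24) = (a + 6)/(a^2 - 8*a + 12)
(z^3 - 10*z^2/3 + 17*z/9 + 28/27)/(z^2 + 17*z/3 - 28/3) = (z^2 - 2*z - 7/9)/(z + 7)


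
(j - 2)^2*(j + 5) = j^3 + j^2 - 16*j + 20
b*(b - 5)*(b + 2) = b^3 - 3*b^2 - 10*b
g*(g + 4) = g^2 + 4*g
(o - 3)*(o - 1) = o^2 - 4*o + 3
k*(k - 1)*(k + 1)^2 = k^4 + k^3 - k^2 - k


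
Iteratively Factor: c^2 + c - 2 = (c - 1)*(c + 2)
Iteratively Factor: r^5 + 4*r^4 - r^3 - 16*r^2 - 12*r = (r)*(r^4 + 4*r^3 - r^2 - 16*r - 12) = r*(r + 1)*(r^3 + 3*r^2 - 4*r - 12) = r*(r - 2)*(r + 1)*(r^2 + 5*r + 6) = r*(r - 2)*(r + 1)*(r + 2)*(r + 3)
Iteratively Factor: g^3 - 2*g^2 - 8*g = (g - 4)*(g^2 + 2*g) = (g - 4)*(g + 2)*(g)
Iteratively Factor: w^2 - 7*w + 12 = (w - 3)*(w - 4)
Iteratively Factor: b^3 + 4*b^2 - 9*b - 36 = (b + 4)*(b^2 - 9) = (b - 3)*(b + 4)*(b + 3)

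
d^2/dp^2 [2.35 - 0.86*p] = 0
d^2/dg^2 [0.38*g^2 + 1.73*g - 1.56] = 0.760000000000000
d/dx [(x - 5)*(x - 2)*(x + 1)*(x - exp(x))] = -x^3*exp(x) + 4*x^3 + 3*x^2*exp(x) - 18*x^2 + 9*x*exp(x) + 6*x - 13*exp(x) + 10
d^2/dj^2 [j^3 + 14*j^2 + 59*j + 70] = 6*j + 28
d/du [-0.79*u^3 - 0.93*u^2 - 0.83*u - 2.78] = -2.37*u^2 - 1.86*u - 0.83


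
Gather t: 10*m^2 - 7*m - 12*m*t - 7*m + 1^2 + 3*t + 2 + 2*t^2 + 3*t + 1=10*m^2 - 14*m + 2*t^2 + t*(6 - 12*m) + 4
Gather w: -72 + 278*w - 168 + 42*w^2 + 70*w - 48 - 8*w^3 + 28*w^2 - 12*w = -8*w^3 + 70*w^2 + 336*w - 288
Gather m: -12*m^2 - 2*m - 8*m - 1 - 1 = -12*m^2 - 10*m - 2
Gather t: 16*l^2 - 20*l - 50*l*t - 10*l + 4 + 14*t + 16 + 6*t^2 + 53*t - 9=16*l^2 - 30*l + 6*t^2 + t*(67 - 50*l) + 11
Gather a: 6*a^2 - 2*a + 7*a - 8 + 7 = 6*a^2 + 5*a - 1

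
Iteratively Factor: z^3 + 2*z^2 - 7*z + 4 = (z - 1)*(z^2 + 3*z - 4) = (z - 1)*(z + 4)*(z - 1)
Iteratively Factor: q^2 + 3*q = (q)*(q + 3)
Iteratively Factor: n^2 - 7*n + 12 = (n - 4)*(n - 3)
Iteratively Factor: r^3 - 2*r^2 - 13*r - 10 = (r + 1)*(r^2 - 3*r - 10) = (r + 1)*(r + 2)*(r - 5)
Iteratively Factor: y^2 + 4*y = (y)*(y + 4)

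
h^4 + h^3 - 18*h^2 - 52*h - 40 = (h - 5)*(h + 2)^3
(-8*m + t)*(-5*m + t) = 40*m^2 - 13*m*t + t^2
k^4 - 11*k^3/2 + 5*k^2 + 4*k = k*(k - 4)*(k - 2)*(k + 1/2)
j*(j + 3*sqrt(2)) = j^2 + 3*sqrt(2)*j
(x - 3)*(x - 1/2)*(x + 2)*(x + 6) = x^4 + 9*x^3/2 - 29*x^2/2 - 30*x + 18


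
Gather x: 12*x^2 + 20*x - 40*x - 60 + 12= 12*x^2 - 20*x - 48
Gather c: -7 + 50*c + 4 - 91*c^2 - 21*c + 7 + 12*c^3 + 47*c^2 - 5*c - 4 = 12*c^3 - 44*c^2 + 24*c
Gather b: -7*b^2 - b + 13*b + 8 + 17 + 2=-7*b^2 + 12*b + 27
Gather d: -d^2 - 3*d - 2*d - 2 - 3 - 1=-d^2 - 5*d - 6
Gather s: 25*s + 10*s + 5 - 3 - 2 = 35*s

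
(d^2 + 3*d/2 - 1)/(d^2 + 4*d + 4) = (d - 1/2)/(d + 2)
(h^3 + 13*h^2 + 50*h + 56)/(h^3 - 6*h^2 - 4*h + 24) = (h^2 + 11*h + 28)/(h^2 - 8*h + 12)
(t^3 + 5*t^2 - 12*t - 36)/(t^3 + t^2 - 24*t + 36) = (t + 2)/(t - 2)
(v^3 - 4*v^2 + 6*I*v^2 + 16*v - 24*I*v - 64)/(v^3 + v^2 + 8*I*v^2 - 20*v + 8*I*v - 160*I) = (v - 2*I)/(v + 5)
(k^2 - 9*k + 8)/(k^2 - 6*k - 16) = (k - 1)/(k + 2)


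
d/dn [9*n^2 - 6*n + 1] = 18*n - 6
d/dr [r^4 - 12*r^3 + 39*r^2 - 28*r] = 4*r^3 - 36*r^2 + 78*r - 28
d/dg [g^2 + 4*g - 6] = 2*g + 4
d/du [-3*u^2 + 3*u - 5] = 3 - 6*u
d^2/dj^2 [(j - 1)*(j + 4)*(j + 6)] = 6*j + 18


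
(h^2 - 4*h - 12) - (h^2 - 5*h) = h - 12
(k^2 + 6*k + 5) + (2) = k^2 + 6*k + 7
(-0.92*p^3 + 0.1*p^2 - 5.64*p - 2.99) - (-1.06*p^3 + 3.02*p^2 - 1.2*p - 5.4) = 0.14*p^3 - 2.92*p^2 - 4.44*p + 2.41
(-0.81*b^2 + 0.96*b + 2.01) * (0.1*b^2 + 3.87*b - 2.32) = -0.081*b^4 - 3.0387*b^3 + 5.7954*b^2 + 5.5515*b - 4.6632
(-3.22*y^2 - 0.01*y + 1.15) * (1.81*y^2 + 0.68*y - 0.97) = -5.8282*y^4 - 2.2077*y^3 + 5.1981*y^2 + 0.7917*y - 1.1155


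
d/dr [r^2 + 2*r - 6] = 2*r + 2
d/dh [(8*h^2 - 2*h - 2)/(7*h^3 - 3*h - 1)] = 2*((1 - 8*h)*(-7*h^3 + 3*h + 1) + 3*(7*h^2 - 1)*(-4*h^2 + h + 1))/(-7*h^3 + 3*h + 1)^2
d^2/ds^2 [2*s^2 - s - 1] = 4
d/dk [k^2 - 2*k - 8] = 2*k - 2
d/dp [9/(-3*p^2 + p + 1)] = 9*(6*p - 1)/(-3*p^2 + p + 1)^2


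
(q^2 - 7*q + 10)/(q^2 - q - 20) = (q - 2)/(q + 4)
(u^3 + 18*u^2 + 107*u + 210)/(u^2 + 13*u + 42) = u + 5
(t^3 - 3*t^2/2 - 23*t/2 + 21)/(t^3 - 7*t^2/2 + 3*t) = (2*t^2 + t - 21)/(t*(2*t - 3))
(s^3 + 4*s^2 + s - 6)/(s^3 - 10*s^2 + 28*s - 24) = (s^3 + 4*s^2 + s - 6)/(s^3 - 10*s^2 + 28*s - 24)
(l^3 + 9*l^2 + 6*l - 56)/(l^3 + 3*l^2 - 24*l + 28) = (l + 4)/(l - 2)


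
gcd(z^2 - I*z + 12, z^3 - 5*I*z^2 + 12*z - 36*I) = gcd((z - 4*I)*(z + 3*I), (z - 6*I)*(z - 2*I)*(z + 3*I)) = z + 3*I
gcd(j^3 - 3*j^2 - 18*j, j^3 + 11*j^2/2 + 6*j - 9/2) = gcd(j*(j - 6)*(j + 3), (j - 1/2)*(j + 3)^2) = j + 3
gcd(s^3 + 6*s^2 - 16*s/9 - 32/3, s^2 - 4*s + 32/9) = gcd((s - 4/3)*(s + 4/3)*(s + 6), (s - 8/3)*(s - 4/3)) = s - 4/3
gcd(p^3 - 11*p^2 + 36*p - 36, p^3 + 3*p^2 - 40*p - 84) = p - 6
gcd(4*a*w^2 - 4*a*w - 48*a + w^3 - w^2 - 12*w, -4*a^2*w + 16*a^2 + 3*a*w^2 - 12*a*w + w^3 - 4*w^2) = 4*a*w - 16*a + w^2 - 4*w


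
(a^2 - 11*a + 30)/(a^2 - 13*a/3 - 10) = 3*(a - 5)/(3*a + 5)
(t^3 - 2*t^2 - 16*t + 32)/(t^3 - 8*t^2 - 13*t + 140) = (t^2 - 6*t + 8)/(t^2 - 12*t + 35)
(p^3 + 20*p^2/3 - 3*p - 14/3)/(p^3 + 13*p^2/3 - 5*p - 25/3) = (3*p^3 + 20*p^2 - 9*p - 14)/(3*p^3 + 13*p^2 - 15*p - 25)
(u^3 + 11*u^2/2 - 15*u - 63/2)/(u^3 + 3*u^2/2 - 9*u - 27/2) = (u + 7)/(u + 3)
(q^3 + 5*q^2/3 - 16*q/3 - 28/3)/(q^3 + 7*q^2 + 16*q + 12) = (q - 7/3)/(q + 3)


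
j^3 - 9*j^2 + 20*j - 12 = (j - 6)*(j - 2)*(j - 1)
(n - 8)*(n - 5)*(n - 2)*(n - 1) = n^4 - 16*n^3 + 81*n^2 - 146*n + 80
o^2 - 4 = (o - 2)*(o + 2)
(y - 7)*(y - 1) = y^2 - 8*y + 7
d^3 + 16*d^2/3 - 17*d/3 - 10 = (d - 5/3)*(d + 1)*(d + 6)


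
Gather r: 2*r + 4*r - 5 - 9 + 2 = 6*r - 12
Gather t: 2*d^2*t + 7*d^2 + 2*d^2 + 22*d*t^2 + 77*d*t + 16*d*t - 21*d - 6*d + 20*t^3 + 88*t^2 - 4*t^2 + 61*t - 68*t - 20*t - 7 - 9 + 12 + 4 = 9*d^2 - 27*d + 20*t^3 + t^2*(22*d + 84) + t*(2*d^2 + 93*d - 27)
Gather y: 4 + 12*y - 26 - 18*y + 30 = 8 - 6*y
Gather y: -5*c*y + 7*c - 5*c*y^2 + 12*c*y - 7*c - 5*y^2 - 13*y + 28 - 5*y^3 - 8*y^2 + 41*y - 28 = -5*y^3 + y^2*(-5*c - 13) + y*(7*c + 28)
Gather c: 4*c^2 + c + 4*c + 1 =4*c^2 + 5*c + 1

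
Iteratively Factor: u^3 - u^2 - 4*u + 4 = (u - 1)*(u^2 - 4) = (u - 1)*(u + 2)*(u - 2)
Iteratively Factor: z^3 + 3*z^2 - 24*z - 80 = (z + 4)*(z^2 - z - 20) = (z - 5)*(z + 4)*(z + 4)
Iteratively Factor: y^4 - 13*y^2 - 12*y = (y)*(y^3 - 13*y - 12) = y*(y + 3)*(y^2 - 3*y - 4) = y*(y + 1)*(y + 3)*(y - 4)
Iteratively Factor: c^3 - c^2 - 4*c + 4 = (c + 2)*(c^2 - 3*c + 2) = (c - 2)*(c + 2)*(c - 1)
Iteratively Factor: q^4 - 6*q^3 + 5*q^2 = (q)*(q^3 - 6*q^2 + 5*q) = q*(q - 5)*(q^2 - q) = q^2*(q - 5)*(q - 1)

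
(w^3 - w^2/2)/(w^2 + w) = w*(2*w - 1)/(2*(w + 1))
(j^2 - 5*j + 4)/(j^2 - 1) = (j - 4)/(j + 1)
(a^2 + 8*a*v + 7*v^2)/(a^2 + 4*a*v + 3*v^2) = (a + 7*v)/(a + 3*v)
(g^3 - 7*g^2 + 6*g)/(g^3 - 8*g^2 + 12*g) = (g - 1)/(g - 2)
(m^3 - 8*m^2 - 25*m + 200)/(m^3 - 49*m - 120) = (m - 5)/(m + 3)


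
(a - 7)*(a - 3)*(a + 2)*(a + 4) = a^4 - 4*a^3 - 31*a^2 + 46*a + 168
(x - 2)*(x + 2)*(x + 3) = x^3 + 3*x^2 - 4*x - 12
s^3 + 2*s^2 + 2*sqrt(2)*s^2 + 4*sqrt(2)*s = s*(s + 2)*(s + 2*sqrt(2))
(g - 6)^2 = g^2 - 12*g + 36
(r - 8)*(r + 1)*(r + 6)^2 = r^4 + 5*r^3 - 56*r^2 - 348*r - 288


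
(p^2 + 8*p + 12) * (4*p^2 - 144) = 4*p^4 + 32*p^3 - 96*p^2 - 1152*p - 1728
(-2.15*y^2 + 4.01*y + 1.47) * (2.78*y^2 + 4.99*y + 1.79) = -5.977*y^4 + 0.419299999999998*y^3 + 20.248*y^2 + 14.5132*y + 2.6313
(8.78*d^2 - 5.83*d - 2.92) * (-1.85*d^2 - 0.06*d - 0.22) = -16.243*d^4 + 10.2587*d^3 + 3.8202*d^2 + 1.4578*d + 0.6424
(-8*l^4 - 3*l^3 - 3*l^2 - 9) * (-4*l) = 32*l^5 + 12*l^4 + 12*l^3 + 36*l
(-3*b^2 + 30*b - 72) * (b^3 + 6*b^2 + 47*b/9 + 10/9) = -3*b^5 + 12*b^4 + 277*b^3/3 - 836*b^2/3 - 1028*b/3 - 80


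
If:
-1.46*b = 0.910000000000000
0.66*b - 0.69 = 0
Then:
No Solution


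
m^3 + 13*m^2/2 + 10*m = m*(m + 5/2)*(m + 4)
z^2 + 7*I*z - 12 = (z + 3*I)*(z + 4*I)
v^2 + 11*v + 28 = (v + 4)*(v + 7)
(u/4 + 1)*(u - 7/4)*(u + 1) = u^3/4 + 13*u^2/16 - 19*u/16 - 7/4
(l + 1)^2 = l^2 + 2*l + 1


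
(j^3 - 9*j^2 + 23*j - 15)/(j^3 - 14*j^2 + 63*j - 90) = (j - 1)/(j - 6)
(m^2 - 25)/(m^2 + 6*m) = (m^2 - 25)/(m*(m + 6))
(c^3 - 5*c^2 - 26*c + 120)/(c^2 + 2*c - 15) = (c^2 - 10*c + 24)/(c - 3)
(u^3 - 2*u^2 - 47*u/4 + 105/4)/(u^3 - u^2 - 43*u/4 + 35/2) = (u - 3)/(u - 2)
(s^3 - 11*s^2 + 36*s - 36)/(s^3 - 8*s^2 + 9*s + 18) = (s - 2)/(s + 1)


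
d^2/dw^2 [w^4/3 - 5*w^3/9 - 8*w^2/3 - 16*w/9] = 4*w^2 - 10*w/3 - 16/3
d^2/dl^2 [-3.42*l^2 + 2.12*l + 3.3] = -6.84000000000000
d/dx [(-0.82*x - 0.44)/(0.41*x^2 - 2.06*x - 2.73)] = (0.3362*x^2 + 0.3608*x + 1.3322)/(0.1681*x^4 - 1.6892*x^3 + 2.005*x^2 + 11.2476*x + 7.4529)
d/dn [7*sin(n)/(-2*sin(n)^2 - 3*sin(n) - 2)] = -14*cos(n)^3/(3*sin(n) - cos(2*n) + 3)^2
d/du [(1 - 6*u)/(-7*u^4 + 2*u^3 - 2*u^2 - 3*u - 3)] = (-126*u^4 + 52*u^3 - 18*u^2 + 4*u + 21)/(49*u^8 - 28*u^7 + 32*u^6 + 34*u^5 + 34*u^4 + 21*u^2 + 18*u + 9)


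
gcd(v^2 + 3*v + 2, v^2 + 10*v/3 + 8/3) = v + 2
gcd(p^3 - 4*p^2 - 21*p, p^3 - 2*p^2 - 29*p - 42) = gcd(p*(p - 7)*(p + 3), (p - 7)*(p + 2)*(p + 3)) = p^2 - 4*p - 21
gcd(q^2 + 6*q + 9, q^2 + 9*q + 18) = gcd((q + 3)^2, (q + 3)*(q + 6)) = q + 3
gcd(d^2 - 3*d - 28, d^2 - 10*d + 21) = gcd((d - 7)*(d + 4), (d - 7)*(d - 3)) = d - 7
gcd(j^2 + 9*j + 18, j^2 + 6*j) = j + 6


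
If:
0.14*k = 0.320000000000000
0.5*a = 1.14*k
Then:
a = 5.21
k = 2.29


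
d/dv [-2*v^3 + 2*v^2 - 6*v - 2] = -6*v^2 + 4*v - 6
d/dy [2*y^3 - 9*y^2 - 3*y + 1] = 6*y^2 - 18*y - 3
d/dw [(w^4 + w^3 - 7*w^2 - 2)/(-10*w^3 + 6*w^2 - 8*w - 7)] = (-10*w^6 + 12*w^5 - 88*w^4 - 44*w^3 - 25*w^2 + 122*w - 16)/(100*w^6 - 120*w^5 + 196*w^4 + 44*w^3 - 20*w^2 + 112*w + 49)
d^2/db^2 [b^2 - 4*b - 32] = 2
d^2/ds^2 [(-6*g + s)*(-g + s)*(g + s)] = -12*g + 6*s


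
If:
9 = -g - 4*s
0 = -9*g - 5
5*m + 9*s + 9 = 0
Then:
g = -5/9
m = 2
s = -19/9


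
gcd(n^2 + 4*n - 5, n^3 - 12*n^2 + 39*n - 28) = n - 1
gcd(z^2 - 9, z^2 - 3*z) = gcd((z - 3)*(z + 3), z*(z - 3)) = z - 3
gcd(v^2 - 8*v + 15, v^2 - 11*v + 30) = v - 5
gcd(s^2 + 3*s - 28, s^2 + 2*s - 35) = s + 7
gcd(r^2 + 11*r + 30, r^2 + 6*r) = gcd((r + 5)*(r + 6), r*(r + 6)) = r + 6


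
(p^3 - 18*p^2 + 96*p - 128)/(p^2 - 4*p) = (p^3 - 18*p^2 + 96*p - 128)/(p*(p - 4))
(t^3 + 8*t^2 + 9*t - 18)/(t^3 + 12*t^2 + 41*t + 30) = (t^2 + 2*t - 3)/(t^2 + 6*t + 5)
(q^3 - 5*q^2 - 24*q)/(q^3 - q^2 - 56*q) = (q + 3)/(q + 7)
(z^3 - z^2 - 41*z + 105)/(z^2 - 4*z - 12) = (-z^3 + z^2 + 41*z - 105)/(-z^2 + 4*z + 12)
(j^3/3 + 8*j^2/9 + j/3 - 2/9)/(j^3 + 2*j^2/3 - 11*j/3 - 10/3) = (3*j^2 + 5*j - 2)/(3*(3*j^2 - j - 10))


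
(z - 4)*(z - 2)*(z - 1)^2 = z^4 - 8*z^3 + 21*z^2 - 22*z + 8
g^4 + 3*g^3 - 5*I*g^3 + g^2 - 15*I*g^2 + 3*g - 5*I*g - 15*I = (g + 3)*(g - 5*I)*(g - I)*(g + I)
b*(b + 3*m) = b^2 + 3*b*m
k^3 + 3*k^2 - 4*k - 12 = (k - 2)*(k + 2)*(k + 3)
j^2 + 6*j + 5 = (j + 1)*(j + 5)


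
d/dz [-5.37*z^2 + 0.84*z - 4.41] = 0.84 - 10.74*z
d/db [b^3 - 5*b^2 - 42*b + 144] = 3*b^2 - 10*b - 42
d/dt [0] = 0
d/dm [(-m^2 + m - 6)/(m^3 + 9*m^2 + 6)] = (3*m*(m + 6)*(m^2 - m + 6) + (1 - 2*m)*(m^3 + 9*m^2 + 6))/(m^3 + 9*m^2 + 6)^2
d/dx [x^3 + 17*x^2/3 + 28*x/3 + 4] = 3*x^2 + 34*x/3 + 28/3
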